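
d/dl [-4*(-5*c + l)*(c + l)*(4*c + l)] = 84*c^2 - 12*l^2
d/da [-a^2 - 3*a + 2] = -2*a - 3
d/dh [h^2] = 2*h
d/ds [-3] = 0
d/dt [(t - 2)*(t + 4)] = 2*t + 2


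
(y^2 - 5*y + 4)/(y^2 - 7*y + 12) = (y - 1)/(y - 3)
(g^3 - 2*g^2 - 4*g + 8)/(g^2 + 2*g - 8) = (g^2 - 4)/(g + 4)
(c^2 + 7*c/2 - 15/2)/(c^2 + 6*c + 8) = (2*c^2 + 7*c - 15)/(2*(c^2 + 6*c + 8))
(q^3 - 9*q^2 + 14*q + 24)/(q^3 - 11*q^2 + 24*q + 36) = (q - 4)/(q - 6)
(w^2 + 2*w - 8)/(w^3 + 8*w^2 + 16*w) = (w - 2)/(w*(w + 4))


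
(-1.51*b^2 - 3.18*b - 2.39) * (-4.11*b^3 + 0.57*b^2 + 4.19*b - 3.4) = 6.2061*b^5 + 12.2091*b^4 + 1.6834*b^3 - 9.5525*b^2 + 0.797899999999998*b + 8.126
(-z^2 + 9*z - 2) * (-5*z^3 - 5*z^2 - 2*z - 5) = 5*z^5 - 40*z^4 - 33*z^3 - 3*z^2 - 41*z + 10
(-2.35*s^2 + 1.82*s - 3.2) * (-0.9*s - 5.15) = 2.115*s^3 + 10.4645*s^2 - 6.493*s + 16.48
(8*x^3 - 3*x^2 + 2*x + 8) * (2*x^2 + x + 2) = 16*x^5 + 2*x^4 + 17*x^3 + 12*x^2 + 12*x + 16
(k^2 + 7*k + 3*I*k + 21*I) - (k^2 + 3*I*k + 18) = 7*k - 18 + 21*I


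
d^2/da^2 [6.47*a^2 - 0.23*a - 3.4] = 12.9400000000000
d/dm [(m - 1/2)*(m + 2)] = 2*m + 3/2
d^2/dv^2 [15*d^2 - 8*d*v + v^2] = 2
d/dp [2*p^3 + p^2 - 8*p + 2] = 6*p^2 + 2*p - 8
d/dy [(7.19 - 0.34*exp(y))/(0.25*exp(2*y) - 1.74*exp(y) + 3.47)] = (0.085*exp(2*y) - 3.595*exp(y) + 11.3308)*exp(y)/(0.0625*exp(4*y) - 0.87*exp(3*y) + 4.7626*exp(2*y) - 12.0756*exp(y) + 12.0409)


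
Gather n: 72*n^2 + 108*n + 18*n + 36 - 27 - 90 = 72*n^2 + 126*n - 81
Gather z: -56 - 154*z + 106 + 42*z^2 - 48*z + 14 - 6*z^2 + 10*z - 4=36*z^2 - 192*z + 60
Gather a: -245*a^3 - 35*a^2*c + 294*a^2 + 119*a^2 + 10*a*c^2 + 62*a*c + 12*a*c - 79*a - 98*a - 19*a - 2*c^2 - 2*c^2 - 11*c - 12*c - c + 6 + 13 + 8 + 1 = -245*a^3 + a^2*(413 - 35*c) + a*(10*c^2 + 74*c - 196) - 4*c^2 - 24*c + 28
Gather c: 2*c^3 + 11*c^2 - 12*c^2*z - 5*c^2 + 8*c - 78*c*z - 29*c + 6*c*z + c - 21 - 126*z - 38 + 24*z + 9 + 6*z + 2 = 2*c^3 + c^2*(6 - 12*z) + c*(-72*z - 20) - 96*z - 48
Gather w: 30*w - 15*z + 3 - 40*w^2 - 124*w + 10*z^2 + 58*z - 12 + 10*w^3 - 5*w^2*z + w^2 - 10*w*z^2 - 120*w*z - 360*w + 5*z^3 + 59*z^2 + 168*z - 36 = 10*w^3 + w^2*(-5*z - 39) + w*(-10*z^2 - 120*z - 454) + 5*z^3 + 69*z^2 + 211*z - 45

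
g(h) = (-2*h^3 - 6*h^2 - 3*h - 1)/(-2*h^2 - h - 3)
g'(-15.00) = 1.00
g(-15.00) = -12.43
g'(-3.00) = 0.90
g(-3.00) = -0.44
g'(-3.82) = 0.97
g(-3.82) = -1.21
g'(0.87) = 1.88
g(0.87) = 1.76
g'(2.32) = 1.33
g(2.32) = 4.06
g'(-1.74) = 0.42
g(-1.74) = 0.47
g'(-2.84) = 0.87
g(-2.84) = -0.30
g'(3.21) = 1.19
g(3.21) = 5.17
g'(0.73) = 1.90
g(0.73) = 1.49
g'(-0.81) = -0.53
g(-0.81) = 0.41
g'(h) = (4*h + 1)*(-2*h^3 - 6*h^2 - 3*h - 1)/(-2*h^2 - h - 3)^2 + (-6*h^2 - 12*h - 3)/(-2*h^2 - h - 3)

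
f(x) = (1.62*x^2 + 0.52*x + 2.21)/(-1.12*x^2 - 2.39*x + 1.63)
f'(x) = (2.24*x + 2.39)*(1.62*x^2 + 0.52*x + 2.21)/(-1.12*x^2 - 2.39*x + 1.63)^2 + (3.24*x + 0.52)/(-1.12*x^2 - 2.39*x + 1.63) = (-3.2894*x^2 + 10.2316*x + 6.1295)/(1.2544*x^4 + 5.3536*x^3 + 2.0609*x^2 - 7.7914*x + 2.6569)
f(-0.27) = 1.00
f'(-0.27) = 0.65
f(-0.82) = 1.01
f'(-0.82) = -0.56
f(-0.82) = 1.01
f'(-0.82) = -0.56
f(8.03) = -1.23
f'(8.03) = -0.02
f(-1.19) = 1.35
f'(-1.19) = -1.28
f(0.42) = 6.33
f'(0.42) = 53.59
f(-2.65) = 124.20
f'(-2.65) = -4562.20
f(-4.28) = -3.43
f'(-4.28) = -1.31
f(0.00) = 1.36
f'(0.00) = 2.31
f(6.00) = -1.20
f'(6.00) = -0.02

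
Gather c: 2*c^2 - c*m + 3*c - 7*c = 2*c^2 + c*(-m - 4)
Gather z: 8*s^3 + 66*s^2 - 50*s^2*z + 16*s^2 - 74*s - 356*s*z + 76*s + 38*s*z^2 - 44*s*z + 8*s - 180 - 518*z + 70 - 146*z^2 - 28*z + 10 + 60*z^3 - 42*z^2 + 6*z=8*s^3 + 82*s^2 + 10*s + 60*z^3 + z^2*(38*s - 188) + z*(-50*s^2 - 400*s - 540) - 100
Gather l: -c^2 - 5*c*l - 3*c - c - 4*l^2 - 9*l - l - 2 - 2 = -c^2 - 4*c - 4*l^2 + l*(-5*c - 10) - 4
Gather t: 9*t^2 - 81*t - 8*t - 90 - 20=9*t^2 - 89*t - 110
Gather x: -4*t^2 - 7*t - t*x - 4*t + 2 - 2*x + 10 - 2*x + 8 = -4*t^2 - 11*t + x*(-t - 4) + 20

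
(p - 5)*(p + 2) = p^2 - 3*p - 10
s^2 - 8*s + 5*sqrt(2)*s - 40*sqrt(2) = (s - 8)*(s + 5*sqrt(2))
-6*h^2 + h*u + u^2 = (-2*h + u)*(3*h + u)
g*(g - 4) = g^2 - 4*g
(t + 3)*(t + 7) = t^2 + 10*t + 21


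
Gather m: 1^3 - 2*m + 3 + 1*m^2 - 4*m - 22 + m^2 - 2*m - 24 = 2*m^2 - 8*m - 42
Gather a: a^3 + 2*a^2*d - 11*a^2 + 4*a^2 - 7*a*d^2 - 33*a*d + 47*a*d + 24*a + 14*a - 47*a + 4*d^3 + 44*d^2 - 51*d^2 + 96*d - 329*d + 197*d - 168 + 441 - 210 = a^3 + a^2*(2*d - 7) + a*(-7*d^2 + 14*d - 9) + 4*d^3 - 7*d^2 - 36*d + 63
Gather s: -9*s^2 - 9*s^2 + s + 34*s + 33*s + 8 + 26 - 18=-18*s^2 + 68*s + 16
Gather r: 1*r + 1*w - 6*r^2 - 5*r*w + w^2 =-6*r^2 + r*(1 - 5*w) + w^2 + w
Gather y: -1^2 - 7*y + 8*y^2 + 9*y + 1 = 8*y^2 + 2*y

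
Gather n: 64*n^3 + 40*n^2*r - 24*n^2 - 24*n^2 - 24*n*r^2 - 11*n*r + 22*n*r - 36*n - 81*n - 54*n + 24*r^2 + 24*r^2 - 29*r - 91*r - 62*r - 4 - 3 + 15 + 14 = 64*n^3 + n^2*(40*r - 48) + n*(-24*r^2 + 11*r - 171) + 48*r^2 - 182*r + 22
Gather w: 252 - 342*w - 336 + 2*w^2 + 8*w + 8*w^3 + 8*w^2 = 8*w^3 + 10*w^2 - 334*w - 84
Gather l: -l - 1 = -l - 1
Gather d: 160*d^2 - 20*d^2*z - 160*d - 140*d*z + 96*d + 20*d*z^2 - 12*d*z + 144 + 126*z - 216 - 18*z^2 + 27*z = d^2*(160 - 20*z) + d*(20*z^2 - 152*z - 64) - 18*z^2 + 153*z - 72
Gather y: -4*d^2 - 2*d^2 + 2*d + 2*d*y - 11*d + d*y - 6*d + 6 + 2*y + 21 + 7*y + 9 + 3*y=-6*d^2 - 15*d + y*(3*d + 12) + 36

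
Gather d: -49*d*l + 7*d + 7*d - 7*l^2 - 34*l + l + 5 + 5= d*(14 - 49*l) - 7*l^2 - 33*l + 10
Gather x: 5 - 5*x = 5 - 5*x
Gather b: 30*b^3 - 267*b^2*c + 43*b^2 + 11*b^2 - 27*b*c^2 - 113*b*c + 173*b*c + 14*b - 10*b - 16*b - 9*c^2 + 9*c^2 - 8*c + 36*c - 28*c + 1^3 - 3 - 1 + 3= 30*b^3 + b^2*(54 - 267*c) + b*(-27*c^2 + 60*c - 12)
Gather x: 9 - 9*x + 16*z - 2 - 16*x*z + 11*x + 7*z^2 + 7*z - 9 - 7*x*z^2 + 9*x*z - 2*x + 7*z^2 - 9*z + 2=x*(-7*z^2 - 7*z) + 14*z^2 + 14*z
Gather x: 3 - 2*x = 3 - 2*x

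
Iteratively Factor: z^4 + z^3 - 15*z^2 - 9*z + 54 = (z + 3)*(z^3 - 2*z^2 - 9*z + 18) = (z + 3)^2*(z^2 - 5*z + 6) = (z - 3)*(z + 3)^2*(z - 2)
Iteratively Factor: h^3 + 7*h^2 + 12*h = (h + 3)*(h^2 + 4*h) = h*(h + 3)*(h + 4)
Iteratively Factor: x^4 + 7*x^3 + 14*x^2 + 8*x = (x + 1)*(x^3 + 6*x^2 + 8*x) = (x + 1)*(x + 2)*(x^2 + 4*x) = x*(x + 1)*(x + 2)*(x + 4)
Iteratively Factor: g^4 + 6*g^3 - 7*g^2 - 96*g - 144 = (g - 4)*(g^3 + 10*g^2 + 33*g + 36) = (g - 4)*(g + 3)*(g^2 + 7*g + 12) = (g - 4)*(g + 3)*(g + 4)*(g + 3)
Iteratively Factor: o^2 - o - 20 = (o + 4)*(o - 5)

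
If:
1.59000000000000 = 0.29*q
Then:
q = 5.48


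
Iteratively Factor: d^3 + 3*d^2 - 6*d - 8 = (d + 1)*(d^2 + 2*d - 8) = (d + 1)*(d + 4)*(d - 2)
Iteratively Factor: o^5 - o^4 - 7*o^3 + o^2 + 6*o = (o - 1)*(o^4 - 7*o^2 - 6*o) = (o - 1)*(o + 1)*(o^3 - o^2 - 6*o) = o*(o - 1)*(o + 1)*(o^2 - o - 6) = o*(o - 3)*(o - 1)*(o + 1)*(o + 2)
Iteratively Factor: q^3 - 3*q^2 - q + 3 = (q - 3)*(q^2 - 1) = (q - 3)*(q - 1)*(q + 1)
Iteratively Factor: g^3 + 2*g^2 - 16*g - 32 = (g - 4)*(g^2 + 6*g + 8) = (g - 4)*(g + 4)*(g + 2)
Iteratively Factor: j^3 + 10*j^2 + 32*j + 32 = (j + 2)*(j^2 + 8*j + 16) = (j + 2)*(j + 4)*(j + 4)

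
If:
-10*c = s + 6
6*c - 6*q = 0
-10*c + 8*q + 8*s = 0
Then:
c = -24/41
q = -24/41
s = -6/41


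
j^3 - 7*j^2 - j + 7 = (j - 7)*(j - 1)*(j + 1)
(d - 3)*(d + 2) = d^2 - d - 6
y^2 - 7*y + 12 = (y - 4)*(y - 3)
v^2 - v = v*(v - 1)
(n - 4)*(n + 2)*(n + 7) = n^3 + 5*n^2 - 22*n - 56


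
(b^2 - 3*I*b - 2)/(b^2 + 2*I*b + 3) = (b - 2*I)/(b + 3*I)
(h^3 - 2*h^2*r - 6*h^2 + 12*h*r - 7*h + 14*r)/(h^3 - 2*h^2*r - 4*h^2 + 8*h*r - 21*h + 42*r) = (h + 1)/(h + 3)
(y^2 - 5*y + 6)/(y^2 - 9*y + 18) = (y - 2)/(y - 6)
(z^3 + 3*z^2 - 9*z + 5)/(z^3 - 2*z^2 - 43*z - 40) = (z^2 - 2*z + 1)/(z^2 - 7*z - 8)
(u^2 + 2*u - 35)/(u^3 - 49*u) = (u - 5)/(u*(u - 7))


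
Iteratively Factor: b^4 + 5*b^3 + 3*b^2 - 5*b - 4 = (b + 4)*(b^3 + b^2 - b - 1) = (b + 1)*(b + 4)*(b^2 - 1) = (b + 1)^2*(b + 4)*(b - 1)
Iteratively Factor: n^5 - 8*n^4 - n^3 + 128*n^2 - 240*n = (n - 5)*(n^4 - 3*n^3 - 16*n^2 + 48*n) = (n - 5)*(n + 4)*(n^3 - 7*n^2 + 12*n) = n*(n - 5)*(n + 4)*(n^2 - 7*n + 12) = n*(n - 5)*(n - 4)*(n + 4)*(n - 3)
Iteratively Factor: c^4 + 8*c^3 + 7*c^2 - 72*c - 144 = (c + 4)*(c^3 + 4*c^2 - 9*c - 36) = (c + 3)*(c + 4)*(c^2 + c - 12) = (c + 3)*(c + 4)^2*(c - 3)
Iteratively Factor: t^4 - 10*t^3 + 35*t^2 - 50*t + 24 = (t - 3)*(t^3 - 7*t^2 + 14*t - 8) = (t - 4)*(t - 3)*(t^2 - 3*t + 2) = (t - 4)*(t - 3)*(t - 2)*(t - 1)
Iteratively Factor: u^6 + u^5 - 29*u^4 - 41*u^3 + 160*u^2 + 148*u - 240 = (u + 2)*(u^5 - u^4 - 27*u^3 + 13*u^2 + 134*u - 120) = (u - 2)*(u + 2)*(u^4 + u^3 - 25*u^2 - 37*u + 60) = (u - 2)*(u + 2)*(u + 4)*(u^3 - 3*u^2 - 13*u + 15) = (u - 2)*(u - 1)*(u + 2)*(u + 4)*(u^2 - 2*u - 15) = (u - 2)*(u - 1)*(u + 2)*(u + 3)*(u + 4)*(u - 5)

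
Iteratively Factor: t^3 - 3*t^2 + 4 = (t + 1)*(t^2 - 4*t + 4) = (t - 2)*(t + 1)*(t - 2)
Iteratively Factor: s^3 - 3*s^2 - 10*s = (s - 5)*(s^2 + 2*s) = s*(s - 5)*(s + 2)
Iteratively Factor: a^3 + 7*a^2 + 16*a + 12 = (a + 3)*(a^2 + 4*a + 4) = (a + 2)*(a + 3)*(a + 2)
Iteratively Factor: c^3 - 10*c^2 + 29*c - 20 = (c - 5)*(c^2 - 5*c + 4) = (c - 5)*(c - 1)*(c - 4)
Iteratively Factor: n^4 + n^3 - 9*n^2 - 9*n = (n + 1)*(n^3 - 9*n) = (n - 3)*(n + 1)*(n^2 + 3*n) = n*(n - 3)*(n + 1)*(n + 3)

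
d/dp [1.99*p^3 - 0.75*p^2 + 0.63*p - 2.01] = 5.97*p^2 - 1.5*p + 0.63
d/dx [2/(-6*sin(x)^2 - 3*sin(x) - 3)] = 2*(4*sin(x) + 1)*cos(x)/(3*(sin(x) - cos(2*x) + 2)^2)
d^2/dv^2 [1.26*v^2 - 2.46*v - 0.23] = 2.52000000000000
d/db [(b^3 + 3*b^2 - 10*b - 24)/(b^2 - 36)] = (b^4 - 98*b^2 - 168*b + 360)/(b^4 - 72*b^2 + 1296)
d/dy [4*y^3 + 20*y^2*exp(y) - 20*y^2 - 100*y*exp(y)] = 20*y^2*exp(y) + 12*y^2 - 60*y*exp(y) - 40*y - 100*exp(y)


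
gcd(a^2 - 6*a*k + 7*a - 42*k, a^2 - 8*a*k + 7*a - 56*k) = a + 7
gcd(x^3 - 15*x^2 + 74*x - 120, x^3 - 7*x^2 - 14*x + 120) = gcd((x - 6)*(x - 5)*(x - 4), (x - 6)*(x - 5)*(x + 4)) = x^2 - 11*x + 30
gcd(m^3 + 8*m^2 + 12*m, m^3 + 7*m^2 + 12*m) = m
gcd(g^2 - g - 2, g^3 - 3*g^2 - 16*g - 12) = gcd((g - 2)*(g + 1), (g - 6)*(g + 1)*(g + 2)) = g + 1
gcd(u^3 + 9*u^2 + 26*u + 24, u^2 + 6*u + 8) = u^2 + 6*u + 8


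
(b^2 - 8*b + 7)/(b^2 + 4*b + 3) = (b^2 - 8*b + 7)/(b^2 + 4*b + 3)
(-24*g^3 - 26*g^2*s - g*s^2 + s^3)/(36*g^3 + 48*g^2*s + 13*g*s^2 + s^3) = (-24*g^2 - 2*g*s + s^2)/(36*g^2 + 12*g*s + s^2)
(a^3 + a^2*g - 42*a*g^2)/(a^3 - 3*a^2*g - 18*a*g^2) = (a + 7*g)/(a + 3*g)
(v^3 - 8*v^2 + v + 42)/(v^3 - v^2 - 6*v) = (v - 7)/v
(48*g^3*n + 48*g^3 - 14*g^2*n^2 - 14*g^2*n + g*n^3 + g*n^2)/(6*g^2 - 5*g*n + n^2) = g*(48*g^2*n + 48*g^2 - 14*g*n^2 - 14*g*n + n^3 + n^2)/(6*g^2 - 5*g*n + n^2)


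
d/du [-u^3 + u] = 1 - 3*u^2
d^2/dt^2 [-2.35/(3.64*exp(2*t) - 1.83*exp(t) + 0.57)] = (-2.35*(7.28*exp(t) - 1.83)*(14.56*exp(t) - 3.66)*exp(t) + (34.216*exp(t) - 4.3005)*(3.64*exp(2*t) - 1.83*exp(t) + 0.57))*exp(t)/(3.64*exp(2*t) - 1.83*exp(t) + 0.57)^3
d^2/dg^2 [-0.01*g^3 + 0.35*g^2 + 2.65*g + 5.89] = 0.7 - 0.06*g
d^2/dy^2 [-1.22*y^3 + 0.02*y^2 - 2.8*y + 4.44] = 0.04 - 7.32*y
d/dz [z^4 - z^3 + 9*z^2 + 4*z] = 4*z^3 - 3*z^2 + 18*z + 4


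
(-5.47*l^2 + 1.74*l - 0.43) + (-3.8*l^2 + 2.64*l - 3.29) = -9.27*l^2 + 4.38*l - 3.72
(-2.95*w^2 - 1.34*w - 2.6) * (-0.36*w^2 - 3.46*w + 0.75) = 1.062*w^4 + 10.6894*w^3 + 3.3599*w^2 + 7.991*w - 1.95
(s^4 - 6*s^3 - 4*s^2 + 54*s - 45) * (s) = s^5 - 6*s^4 - 4*s^3 + 54*s^2 - 45*s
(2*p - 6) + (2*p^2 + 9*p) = 2*p^2 + 11*p - 6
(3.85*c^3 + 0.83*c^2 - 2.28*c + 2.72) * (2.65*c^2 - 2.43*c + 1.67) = 10.2025*c^5 - 7.156*c^4 - 1.6294*c^3 + 14.1345*c^2 - 10.4172*c + 4.5424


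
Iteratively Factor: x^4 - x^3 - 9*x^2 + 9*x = (x - 3)*(x^3 + 2*x^2 - 3*x) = (x - 3)*(x + 3)*(x^2 - x) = x*(x - 3)*(x + 3)*(x - 1)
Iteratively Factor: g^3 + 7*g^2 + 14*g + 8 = (g + 1)*(g^2 + 6*g + 8) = (g + 1)*(g + 4)*(g + 2)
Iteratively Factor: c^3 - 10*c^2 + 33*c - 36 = (c - 4)*(c^2 - 6*c + 9) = (c - 4)*(c - 3)*(c - 3)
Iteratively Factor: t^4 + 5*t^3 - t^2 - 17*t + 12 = (t + 3)*(t^3 + 2*t^2 - 7*t + 4) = (t + 3)*(t + 4)*(t^2 - 2*t + 1) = (t - 1)*(t + 3)*(t + 4)*(t - 1)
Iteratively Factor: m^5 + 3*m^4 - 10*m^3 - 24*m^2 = (m - 3)*(m^4 + 6*m^3 + 8*m^2) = (m - 3)*(m + 4)*(m^3 + 2*m^2) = m*(m - 3)*(m + 4)*(m^2 + 2*m) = m^2*(m - 3)*(m + 4)*(m + 2)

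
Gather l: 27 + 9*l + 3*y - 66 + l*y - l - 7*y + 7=l*(y + 8) - 4*y - 32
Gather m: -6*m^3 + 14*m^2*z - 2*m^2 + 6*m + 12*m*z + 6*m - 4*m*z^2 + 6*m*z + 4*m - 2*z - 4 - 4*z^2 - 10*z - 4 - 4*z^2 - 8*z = -6*m^3 + m^2*(14*z - 2) + m*(-4*z^2 + 18*z + 16) - 8*z^2 - 20*z - 8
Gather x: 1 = 1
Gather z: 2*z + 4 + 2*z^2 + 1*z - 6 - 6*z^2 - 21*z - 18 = -4*z^2 - 18*z - 20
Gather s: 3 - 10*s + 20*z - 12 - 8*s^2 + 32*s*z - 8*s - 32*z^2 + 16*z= -8*s^2 + s*(32*z - 18) - 32*z^2 + 36*z - 9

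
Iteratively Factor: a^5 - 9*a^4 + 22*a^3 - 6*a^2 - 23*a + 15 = (a - 5)*(a^4 - 4*a^3 + 2*a^2 + 4*a - 3) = (a - 5)*(a - 3)*(a^3 - a^2 - a + 1) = (a - 5)*(a - 3)*(a + 1)*(a^2 - 2*a + 1) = (a - 5)*(a - 3)*(a - 1)*(a + 1)*(a - 1)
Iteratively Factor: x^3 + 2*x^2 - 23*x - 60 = (x + 4)*(x^2 - 2*x - 15) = (x - 5)*(x + 4)*(x + 3)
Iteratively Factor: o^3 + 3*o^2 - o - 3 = (o + 3)*(o^2 - 1) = (o - 1)*(o + 3)*(o + 1)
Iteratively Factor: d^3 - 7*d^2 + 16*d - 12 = (d - 2)*(d^2 - 5*d + 6) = (d - 3)*(d - 2)*(d - 2)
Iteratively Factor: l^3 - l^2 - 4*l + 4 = (l + 2)*(l^2 - 3*l + 2) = (l - 1)*(l + 2)*(l - 2)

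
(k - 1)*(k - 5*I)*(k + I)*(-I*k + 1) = -I*k^4 - 3*k^3 + I*k^3 + 3*k^2 - 9*I*k^2 + 5*k + 9*I*k - 5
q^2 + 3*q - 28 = (q - 4)*(q + 7)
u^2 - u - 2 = (u - 2)*(u + 1)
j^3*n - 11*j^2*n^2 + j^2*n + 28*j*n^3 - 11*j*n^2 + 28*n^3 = (j - 7*n)*(j - 4*n)*(j*n + n)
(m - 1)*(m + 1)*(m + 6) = m^3 + 6*m^2 - m - 6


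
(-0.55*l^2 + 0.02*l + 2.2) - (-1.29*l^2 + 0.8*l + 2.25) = 0.74*l^2 - 0.78*l - 0.0499999999999998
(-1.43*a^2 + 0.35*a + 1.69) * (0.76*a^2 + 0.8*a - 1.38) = -1.0868*a^4 - 0.878*a^3 + 3.5378*a^2 + 0.869*a - 2.3322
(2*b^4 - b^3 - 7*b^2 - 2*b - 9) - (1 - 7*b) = 2*b^4 - b^3 - 7*b^2 + 5*b - 10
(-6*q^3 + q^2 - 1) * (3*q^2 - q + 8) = -18*q^5 + 9*q^4 - 49*q^3 + 5*q^2 + q - 8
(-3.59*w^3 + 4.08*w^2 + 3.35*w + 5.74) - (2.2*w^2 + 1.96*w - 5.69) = -3.59*w^3 + 1.88*w^2 + 1.39*w + 11.43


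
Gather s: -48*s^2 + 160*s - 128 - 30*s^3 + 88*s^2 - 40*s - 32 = -30*s^3 + 40*s^2 + 120*s - 160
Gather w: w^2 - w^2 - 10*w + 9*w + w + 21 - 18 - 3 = 0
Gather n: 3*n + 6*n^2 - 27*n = 6*n^2 - 24*n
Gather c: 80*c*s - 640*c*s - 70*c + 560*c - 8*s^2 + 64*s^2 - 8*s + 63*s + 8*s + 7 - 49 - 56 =c*(490 - 560*s) + 56*s^2 + 63*s - 98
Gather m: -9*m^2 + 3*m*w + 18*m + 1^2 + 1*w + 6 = -9*m^2 + m*(3*w + 18) + w + 7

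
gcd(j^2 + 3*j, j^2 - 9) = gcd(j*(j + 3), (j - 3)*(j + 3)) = j + 3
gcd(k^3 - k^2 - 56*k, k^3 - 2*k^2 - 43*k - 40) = k - 8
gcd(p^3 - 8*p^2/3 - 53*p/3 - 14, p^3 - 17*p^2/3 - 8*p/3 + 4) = p^2 - 5*p - 6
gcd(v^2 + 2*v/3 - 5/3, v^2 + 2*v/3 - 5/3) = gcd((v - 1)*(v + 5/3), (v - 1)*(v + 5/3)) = v^2 + 2*v/3 - 5/3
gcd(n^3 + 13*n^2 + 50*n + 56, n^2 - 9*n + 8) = 1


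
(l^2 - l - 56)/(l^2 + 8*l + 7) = (l - 8)/(l + 1)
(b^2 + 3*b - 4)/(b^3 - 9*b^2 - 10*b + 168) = (b - 1)/(b^2 - 13*b + 42)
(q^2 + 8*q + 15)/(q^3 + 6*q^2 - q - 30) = 1/(q - 2)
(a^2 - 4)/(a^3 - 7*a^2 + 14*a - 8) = (a + 2)/(a^2 - 5*a + 4)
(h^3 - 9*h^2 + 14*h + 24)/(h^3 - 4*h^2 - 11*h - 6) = (h - 4)/(h + 1)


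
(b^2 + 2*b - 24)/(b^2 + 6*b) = (b - 4)/b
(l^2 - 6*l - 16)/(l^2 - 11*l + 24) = (l + 2)/(l - 3)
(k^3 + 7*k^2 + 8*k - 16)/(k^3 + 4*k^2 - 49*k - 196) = (k^2 + 3*k - 4)/(k^2 - 49)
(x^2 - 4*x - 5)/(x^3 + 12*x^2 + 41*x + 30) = (x - 5)/(x^2 + 11*x + 30)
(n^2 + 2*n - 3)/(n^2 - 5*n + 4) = (n + 3)/(n - 4)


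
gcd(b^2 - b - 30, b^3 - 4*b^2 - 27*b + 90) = b^2 - b - 30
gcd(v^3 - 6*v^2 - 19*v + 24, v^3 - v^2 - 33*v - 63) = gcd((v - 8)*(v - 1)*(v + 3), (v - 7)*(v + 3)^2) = v + 3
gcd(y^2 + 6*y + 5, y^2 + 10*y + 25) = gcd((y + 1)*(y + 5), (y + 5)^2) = y + 5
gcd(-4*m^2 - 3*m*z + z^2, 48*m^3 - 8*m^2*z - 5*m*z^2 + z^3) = -4*m + z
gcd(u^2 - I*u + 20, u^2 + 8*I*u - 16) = u + 4*I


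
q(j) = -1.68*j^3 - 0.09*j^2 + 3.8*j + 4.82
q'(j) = -5.04*j^2 - 0.18*j + 3.8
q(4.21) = -106.14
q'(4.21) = -86.29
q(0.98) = 6.88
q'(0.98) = -1.22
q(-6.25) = 387.71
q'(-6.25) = -191.95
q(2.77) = -21.05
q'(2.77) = -35.37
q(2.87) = -24.73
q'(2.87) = -38.23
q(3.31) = -44.51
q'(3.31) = -52.01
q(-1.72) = 6.57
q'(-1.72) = -10.80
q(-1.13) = 2.84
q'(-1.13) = -2.43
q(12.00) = -2865.58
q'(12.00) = -724.12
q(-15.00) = 5597.57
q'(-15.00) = -1127.50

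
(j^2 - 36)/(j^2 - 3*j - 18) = (j + 6)/(j + 3)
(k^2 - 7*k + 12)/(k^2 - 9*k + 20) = (k - 3)/(k - 5)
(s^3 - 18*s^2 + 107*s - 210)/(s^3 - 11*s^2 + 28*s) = (s^2 - 11*s + 30)/(s*(s - 4))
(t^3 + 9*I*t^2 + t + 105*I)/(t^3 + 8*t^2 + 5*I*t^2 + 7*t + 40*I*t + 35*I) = (t^2 + 4*I*t + 21)/(t^2 + 8*t + 7)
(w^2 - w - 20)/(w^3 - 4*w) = (w^2 - w - 20)/(w*(w^2 - 4))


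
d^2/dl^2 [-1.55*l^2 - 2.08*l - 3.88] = -3.10000000000000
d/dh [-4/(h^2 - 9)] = 8*h/(h^2 - 9)^2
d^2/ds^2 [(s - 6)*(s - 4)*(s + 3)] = 6*s - 14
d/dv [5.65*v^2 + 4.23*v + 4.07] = 11.3*v + 4.23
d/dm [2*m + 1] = 2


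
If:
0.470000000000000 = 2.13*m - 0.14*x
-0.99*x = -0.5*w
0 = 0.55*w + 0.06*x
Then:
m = 0.22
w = 0.00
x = 0.00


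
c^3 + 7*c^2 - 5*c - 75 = (c - 3)*(c + 5)^2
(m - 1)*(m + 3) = m^2 + 2*m - 3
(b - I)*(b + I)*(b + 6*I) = b^3 + 6*I*b^2 + b + 6*I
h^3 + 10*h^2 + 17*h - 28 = (h - 1)*(h + 4)*(h + 7)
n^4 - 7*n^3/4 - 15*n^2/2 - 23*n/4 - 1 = (n - 4)*(n + 1/4)*(n + 1)^2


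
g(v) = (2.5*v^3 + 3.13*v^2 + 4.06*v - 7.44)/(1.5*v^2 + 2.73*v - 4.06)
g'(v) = (-3.0*v - 2.73)*(2.5*v^3 + 3.13*v^2 + 4.06*v - 7.44)/(1.5*v^2 + 2.73*v - 4.06)^2 + (7.5*v^2 + 6.26*v + 4.06)/(1.5*v^2 + 2.73*v - 4.06) = (3.75*v^4 + 13.65*v^3 - 27.9951*v^2 - 3.0956*v + 3.8276)/(2.25*v^4 + 8.19*v^3 - 4.7271*v^2 - 22.1676*v + 16.4836)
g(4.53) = 7.87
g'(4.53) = 1.48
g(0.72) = 1.49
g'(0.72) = -3.93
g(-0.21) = 1.79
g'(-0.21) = 0.15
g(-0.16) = 1.80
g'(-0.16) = 0.18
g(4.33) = 7.57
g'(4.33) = 1.47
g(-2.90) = -84.43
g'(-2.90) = -713.22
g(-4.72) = -13.34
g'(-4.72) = -0.66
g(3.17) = 5.92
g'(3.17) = 1.36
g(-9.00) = -17.37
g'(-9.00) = 1.44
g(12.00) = 19.66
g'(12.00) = 1.62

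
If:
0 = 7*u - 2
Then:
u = 2/7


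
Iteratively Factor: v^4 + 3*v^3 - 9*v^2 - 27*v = (v)*(v^3 + 3*v^2 - 9*v - 27) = v*(v + 3)*(v^2 - 9) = v*(v - 3)*(v + 3)*(v + 3)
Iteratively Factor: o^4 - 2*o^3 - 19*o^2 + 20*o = (o + 4)*(o^3 - 6*o^2 + 5*o) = (o - 5)*(o + 4)*(o^2 - o) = (o - 5)*(o - 1)*(o + 4)*(o)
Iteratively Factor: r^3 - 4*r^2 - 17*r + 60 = (r - 5)*(r^2 + r - 12) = (r - 5)*(r + 4)*(r - 3)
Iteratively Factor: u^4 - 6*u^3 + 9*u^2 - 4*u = (u - 4)*(u^3 - 2*u^2 + u) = (u - 4)*(u - 1)*(u^2 - u) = (u - 4)*(u - 1)^2*(u)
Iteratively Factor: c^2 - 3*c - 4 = (c - 4)*(c + 1)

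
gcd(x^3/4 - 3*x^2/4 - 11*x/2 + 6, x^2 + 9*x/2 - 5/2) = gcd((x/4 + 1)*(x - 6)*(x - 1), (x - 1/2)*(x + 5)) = 1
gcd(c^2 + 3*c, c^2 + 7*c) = c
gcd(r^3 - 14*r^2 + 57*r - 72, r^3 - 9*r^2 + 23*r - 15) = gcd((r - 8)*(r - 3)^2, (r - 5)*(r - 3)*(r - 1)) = r - 3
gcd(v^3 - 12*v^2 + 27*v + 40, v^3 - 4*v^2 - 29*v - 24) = v^2 - 7*v - 8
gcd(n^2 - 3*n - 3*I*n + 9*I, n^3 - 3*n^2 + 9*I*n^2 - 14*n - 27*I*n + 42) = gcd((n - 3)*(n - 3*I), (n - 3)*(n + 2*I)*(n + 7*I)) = n - 3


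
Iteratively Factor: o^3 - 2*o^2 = (o - 2)*(o^2) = o*(o - 2)*(o)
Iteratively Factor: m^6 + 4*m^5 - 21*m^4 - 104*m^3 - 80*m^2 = (m - 5)*(m^5 + 9*m^4 + 24*m^3 + 16*m^2) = (m - 5)*(m + 4)*(m^4 + 5*m^3 + 4*m^2) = m*(m - 5)*(m + 4)*(m^3 + 5*m^2 + 4*m) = m*(m - 5)*(m + 1)*(m + 4)*(m^2 + 4*m) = m^2*(m - 5)*(m + 1)*(m + 4)*(m + 4)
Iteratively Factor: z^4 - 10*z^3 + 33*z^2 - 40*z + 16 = (z - 4)*(z^3 - 6*z^2 + 9*z - 4) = (z - 4)^2*(z^2 - 2*z + 1) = (z - 4)^2*(z - 1)*(z - 1)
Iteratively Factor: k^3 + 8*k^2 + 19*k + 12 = (k + 3)*(k^2 + 5*k + 4) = (k + 1)*(k + 3)*(k + 4)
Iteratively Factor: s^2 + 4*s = (s + 4)*(s)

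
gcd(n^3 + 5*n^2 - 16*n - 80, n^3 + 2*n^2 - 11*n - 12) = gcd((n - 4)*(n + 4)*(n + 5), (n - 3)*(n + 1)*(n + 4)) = n + 4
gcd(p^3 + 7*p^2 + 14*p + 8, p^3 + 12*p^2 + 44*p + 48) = p^2 + 6*p + 8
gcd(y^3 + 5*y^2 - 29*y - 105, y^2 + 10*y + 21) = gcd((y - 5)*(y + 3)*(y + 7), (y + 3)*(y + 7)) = y^2 + 10*y + 21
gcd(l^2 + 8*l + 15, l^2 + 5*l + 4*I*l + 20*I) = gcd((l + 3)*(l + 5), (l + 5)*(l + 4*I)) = l + 5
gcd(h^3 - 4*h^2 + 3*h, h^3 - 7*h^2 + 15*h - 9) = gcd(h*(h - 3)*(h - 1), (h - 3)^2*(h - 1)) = h^2 - 4*h + 3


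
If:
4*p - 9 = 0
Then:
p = 9/4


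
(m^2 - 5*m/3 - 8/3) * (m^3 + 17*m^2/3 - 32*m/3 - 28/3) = m^5 + 4*m^4 - 205*m^3/9 - 20*m^2/3 + 44*m + 224/9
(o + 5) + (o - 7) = 2*o - 2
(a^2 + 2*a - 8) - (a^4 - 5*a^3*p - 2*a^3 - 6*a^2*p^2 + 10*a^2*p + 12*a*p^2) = -a^4 + 5*a^3*p + 2*a^3 + 6*a^2*p^2 - 10*a^2*p + a^2 - 12*a*p^2 + 2*a - 8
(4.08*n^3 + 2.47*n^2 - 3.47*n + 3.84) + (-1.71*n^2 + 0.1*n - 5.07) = 4.08*n^3 + 0.76*n^2 - 3.37*n - 1.23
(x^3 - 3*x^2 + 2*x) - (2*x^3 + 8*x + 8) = -x^3 - 3*x^2 - 6*x - 8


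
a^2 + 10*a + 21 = (a + 3)*(a + 7)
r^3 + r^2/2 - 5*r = r*(r - 2)*(r + 5/2)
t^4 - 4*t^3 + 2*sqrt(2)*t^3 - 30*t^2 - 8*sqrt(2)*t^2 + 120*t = t*(t - 4)*(t - 3*sqrt(2))*(t + 5*sqrt(2))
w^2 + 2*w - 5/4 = (w - 1/2)*(w + 5/2)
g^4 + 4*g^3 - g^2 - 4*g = g*(g - 1)*(g + 1)*(g + 4)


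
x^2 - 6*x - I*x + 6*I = (x - 6)*(x - I)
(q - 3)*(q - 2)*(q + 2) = q^3 - 3*q^2 - 4*q + 12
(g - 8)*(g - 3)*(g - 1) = g^3 - 12*g^2 + 35*g - 24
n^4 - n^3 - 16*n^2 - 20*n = n*(n - 5)*(n + 2)^2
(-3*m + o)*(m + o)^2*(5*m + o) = -15*m^4 - 28*m^3*o - 10*m^2*o^2 + 4*m*o^3 + o^4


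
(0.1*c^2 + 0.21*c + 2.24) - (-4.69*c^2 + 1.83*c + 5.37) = 4.79*c^2 - 1.62*c - 3.13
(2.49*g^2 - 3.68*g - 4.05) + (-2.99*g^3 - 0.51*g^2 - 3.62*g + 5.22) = -2.99*g^3 + 1.98*g^2 - 7.3*g + 1.17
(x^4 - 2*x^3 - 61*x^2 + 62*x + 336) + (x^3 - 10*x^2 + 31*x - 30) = x^4 - x^3 - 71*x^2 + 93*x + 306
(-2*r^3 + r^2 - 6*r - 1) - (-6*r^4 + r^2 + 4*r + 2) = 6*r^4 - 2*r^3 - 10*r - 3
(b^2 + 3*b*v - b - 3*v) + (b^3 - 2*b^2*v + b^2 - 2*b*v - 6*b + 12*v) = b^3 - 2*b^2*v + 2*b^2 + b*v - 7*b + 9*v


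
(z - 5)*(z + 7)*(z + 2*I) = z^3 + 2*z^2 + 2*I*z^2 - 35*z + 4*I*z - 70*I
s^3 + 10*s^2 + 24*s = s*(s + 4)*(s + 6)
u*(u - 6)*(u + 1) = u^3 - 5*u^2 - 6*u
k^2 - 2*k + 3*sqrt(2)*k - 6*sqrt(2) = (k - 2)*(k + 3*sqrt(2))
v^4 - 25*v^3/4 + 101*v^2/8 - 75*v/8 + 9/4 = (v - 3)*(v - 2)*(v - 3/4)*(v - 1/2)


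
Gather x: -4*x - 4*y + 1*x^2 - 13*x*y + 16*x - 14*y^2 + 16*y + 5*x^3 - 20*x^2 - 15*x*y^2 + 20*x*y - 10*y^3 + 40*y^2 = 5*x^3 - 19*x^2 + x*(-15*y^2 + 7*y + 12) - 10*y^3 + 26*y^2 + 12*y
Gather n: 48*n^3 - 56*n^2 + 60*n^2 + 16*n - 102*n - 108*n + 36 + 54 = 48*n^3 + 4*n^2 - 194*n + 90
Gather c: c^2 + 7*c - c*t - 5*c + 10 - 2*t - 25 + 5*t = c^2 + c*(2 - t) + 3*t - 15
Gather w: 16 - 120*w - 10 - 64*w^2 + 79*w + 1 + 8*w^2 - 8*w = -56*w^2 - 49*w + 7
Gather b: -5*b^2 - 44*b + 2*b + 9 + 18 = -5*b^2 - 42*b + 27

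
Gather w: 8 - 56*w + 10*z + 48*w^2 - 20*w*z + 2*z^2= 48*w^2 + w*(-20*z - 56) + 2*z^2 + 10*z + 8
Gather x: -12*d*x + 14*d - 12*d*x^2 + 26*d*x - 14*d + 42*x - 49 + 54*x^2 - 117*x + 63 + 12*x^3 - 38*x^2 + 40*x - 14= 12*x^3 + x^2*(16 - 12*d) + x*(14*d - 35)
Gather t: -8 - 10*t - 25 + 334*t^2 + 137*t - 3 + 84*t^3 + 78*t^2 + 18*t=84*t^3 + 412*t^2 + 145*t - 36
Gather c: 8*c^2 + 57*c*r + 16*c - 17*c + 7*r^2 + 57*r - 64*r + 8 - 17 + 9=8*c^2 + c*(57*r - 1) + 7*r^2 - 7*r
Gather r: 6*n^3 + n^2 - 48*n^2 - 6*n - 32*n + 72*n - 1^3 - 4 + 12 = 6*n^3 - 47*n^2 + 34*n + 7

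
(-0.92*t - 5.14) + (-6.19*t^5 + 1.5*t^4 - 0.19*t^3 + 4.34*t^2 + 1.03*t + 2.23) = -6.19*t^5 + 1.5*t^4 - 0.19*t^3 + 4.34*t^2 + 0.11*t - 2.91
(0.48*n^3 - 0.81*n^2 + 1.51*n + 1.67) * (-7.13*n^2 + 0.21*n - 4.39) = -3.4224*n^5 + 5.8761*n^4 - 13.0436*n^3 - 8.0341*n^2 - 6.2782*n - 7.3313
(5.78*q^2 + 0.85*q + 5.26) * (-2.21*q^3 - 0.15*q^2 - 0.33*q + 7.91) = -12.7738*q^5 - 2.7455*q^4 - 13.6595*q^3 + 44.6503*q^2 + 4.9877*q + 41.6066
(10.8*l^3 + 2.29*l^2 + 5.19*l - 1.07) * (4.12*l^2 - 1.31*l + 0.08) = 44.496*l^5 - 4.7132*l^4 + 19.2469*l^3 - 11.0241*l^2 + 1.8169*l - 0.0856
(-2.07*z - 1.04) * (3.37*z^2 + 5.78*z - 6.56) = -6.9759*z^3 - 15.4694*z^2 + 7.568*z + 6.8224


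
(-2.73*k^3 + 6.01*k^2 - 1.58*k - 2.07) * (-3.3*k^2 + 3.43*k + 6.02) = 9.009*k^5 - 29.1969*k^4 + 9.3937*k^3 + 37.5918*k^2 - 16.6117*k - 12.4614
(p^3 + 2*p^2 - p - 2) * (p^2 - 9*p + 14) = p^5 - 7*p^4 - 5*p^3 + 35*p^2 + 4*p - 28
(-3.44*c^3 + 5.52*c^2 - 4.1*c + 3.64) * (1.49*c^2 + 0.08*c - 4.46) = -5.1256*c^5 + 7.9496*c^4 + 9.675*c^3 - 19.5236*c^2 + 18.5772*c - 16.2344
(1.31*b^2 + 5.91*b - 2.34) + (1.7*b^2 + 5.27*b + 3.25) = 3.01*b^2 + 11.18*b + 0.91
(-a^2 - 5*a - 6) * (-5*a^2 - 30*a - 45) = 5*a^4 + 55*a^3 + 225*a^2 + 405*a + 270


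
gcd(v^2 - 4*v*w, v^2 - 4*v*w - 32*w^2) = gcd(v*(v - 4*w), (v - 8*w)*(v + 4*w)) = 1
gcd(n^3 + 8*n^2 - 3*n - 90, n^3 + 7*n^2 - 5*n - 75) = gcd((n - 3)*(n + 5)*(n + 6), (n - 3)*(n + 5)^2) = n^2 + 2*n - 15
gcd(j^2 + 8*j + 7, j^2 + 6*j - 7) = j + 7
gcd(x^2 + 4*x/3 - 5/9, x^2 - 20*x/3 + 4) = 1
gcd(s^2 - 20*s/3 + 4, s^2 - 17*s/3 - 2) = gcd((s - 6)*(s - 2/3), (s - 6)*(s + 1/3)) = s - 6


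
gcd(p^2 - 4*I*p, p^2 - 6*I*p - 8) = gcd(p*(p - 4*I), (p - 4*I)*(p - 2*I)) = p - 4*I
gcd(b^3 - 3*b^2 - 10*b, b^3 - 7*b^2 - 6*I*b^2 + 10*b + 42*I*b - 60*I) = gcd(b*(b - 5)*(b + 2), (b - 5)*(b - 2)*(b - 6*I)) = b - 5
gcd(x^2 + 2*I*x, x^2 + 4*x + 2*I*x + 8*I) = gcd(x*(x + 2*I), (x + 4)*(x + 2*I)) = x + 2*I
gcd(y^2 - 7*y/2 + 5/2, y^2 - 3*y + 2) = y - 1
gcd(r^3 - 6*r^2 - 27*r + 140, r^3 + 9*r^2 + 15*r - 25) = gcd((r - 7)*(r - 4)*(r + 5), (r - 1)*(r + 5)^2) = r + 5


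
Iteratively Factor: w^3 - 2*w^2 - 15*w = (w)*(w^2 - 2*w - 15) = w*(w - 5)*(w + 3)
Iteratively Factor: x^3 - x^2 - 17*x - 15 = (x - 5)*(x^2 + 4*x + 3) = (x - 5)*(x + 3)*(x + 1)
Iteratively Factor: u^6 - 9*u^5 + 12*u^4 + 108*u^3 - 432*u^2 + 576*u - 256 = (u - 1)*(u^5 - 8*u^4 + 4*u^3 + 112*u^2 - 320*u + 256) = (u - 4)*(u - 1)*(u^4 - 4*u^3 - 12*u^2 + 64*u - 64) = (u - 4)*(u - 2)*(u - 1)*(u^3 - 2*u^2 - 16*u + 32) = (u - 4)*(u - 2)*(u - 1)*(u + 4)*(u^2 - 6*u + 8) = (u - 4)*(u - 2)^2*(u - 1)*(u + 4)*(u - 4)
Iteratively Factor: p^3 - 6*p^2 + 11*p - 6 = (p - 2)*(p^2 - 4*p + 3) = (p - 2)*(p - 1)*(p - 3)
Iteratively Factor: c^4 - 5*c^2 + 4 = (c - 2)*(c^3 + 2*c^2 - c - 2) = (c - 2)*(c + 2)*(c^2 - 1) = (c - 2)*(c - 1)*(c + 2)*(c + 1)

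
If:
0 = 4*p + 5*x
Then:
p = -5*x/4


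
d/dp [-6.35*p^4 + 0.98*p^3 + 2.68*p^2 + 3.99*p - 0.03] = -25.4*p^3 + 2.94*p^2 + 5.36*p + 3.99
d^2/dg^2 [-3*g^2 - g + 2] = -6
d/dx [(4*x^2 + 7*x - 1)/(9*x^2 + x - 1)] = (-59*x^2 + 10*x - 6)/(81*x^4 + 18*x^3 - 17*x^2 - 2*x + 1)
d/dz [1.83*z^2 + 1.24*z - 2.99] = 3.66*z + 1.24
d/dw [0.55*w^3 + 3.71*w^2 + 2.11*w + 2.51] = 1.65*w^2 + 7.42*w + 2.11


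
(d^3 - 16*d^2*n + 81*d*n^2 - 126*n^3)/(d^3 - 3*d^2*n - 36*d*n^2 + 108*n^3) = (d - 7*n)/(d + 6*n)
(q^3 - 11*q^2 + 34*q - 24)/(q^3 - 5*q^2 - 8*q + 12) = (q - 4)/(q + 2)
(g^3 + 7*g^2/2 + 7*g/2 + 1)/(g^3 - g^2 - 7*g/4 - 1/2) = 2*(g^2 + 3*g + 2)/(2*g^2 - 3*g - 2)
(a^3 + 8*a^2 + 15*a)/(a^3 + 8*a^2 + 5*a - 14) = a*(a^2 + 8*a + 15)/(a^3 + 8*a^2 + 5*a - 14)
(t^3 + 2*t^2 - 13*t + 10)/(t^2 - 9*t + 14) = (t^2 + 4*t - 5)/(t - 7)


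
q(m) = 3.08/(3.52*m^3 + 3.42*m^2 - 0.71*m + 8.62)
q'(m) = 3.08*(-10.56*m^2 - 6.84*m + 0.71)/(3.52*m^3 + 3.42*m^2 - 0.71*m + 8.62)^2 = (-32.5248*m^2 - 21.0672*m + 2.1868)/(3.52*m^3 + 3.42*m^2 - 0.71*m + 8.62)^2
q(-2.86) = -0.07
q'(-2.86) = -0.11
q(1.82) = 0.08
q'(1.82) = -0.09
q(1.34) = 0.14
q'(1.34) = -0.17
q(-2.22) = -0.27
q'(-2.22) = -0.85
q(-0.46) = 0.33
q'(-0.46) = 0.06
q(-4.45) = -0.01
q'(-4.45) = -0.01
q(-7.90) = -0.00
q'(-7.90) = -0.00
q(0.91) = 0.23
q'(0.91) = -0.24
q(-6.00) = -0.00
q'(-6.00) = -0.00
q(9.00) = 0.00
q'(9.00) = -0.00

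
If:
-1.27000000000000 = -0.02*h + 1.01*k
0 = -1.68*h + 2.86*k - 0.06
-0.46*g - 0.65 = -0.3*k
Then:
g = -2.26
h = -2.25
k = -1.30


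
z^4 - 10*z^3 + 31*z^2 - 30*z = z*(z - 5)*(z - 3)*(z - 2)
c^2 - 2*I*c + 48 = (c - 8*I)*(c + 6*I)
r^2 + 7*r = r*(r + 7)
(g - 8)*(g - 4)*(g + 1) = g^3 - 11*g^2 + 20*g + 32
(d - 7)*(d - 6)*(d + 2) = d^3 - 11*d^2 + 16*d + 84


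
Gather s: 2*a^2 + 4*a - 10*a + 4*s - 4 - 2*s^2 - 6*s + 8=2*a^2 - 6*a - 2*s^2 - 2*s + 4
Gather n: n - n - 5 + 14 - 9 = 0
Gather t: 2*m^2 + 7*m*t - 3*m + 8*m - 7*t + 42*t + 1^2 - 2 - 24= 2*m^2 + 5*m + t*(7*m + 35) - 25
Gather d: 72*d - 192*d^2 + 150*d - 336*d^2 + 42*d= -528*d^2 + 264*d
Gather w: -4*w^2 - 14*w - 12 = -4*w^2 - 14*w - 12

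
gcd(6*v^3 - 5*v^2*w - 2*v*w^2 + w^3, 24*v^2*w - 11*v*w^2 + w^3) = 3*v - w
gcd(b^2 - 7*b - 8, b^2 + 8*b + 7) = b + 1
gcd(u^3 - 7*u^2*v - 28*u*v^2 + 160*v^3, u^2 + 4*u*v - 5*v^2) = u + 5*v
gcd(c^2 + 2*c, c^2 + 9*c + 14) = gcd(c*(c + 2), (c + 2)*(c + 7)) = c + 2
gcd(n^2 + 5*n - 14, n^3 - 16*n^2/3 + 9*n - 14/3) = n - 2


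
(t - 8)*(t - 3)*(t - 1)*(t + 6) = t^4 - 6*t^3 - 37*t^2 + 186*t - 144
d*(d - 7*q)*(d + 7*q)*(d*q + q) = d^4*q + d^3*q - 49*d^2*q^3 - 49*d*q^3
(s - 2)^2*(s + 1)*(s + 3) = s^4 - 9*s^2 + 4*s + 12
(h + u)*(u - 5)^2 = h*u^2 - 10*h*u + 25*h + u^3 - 10*u^2 + 25*u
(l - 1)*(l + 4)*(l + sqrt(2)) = l^3 + sqrt(2)*l^2 + 3*l^2 - 4*l + 3*sqrt(2)*l - 4*sqrt(2)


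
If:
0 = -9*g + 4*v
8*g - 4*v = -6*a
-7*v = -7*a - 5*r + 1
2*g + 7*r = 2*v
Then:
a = -14/1075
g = -84/1075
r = -6/215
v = -189/1075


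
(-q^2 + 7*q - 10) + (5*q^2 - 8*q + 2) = 4*q^2 - q - 8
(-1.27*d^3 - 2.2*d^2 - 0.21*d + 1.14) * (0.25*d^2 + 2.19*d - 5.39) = -0.3175*d^5 - 3.3313*d^4 + 1.9748*d^3 + 11.6831*d^2 + 3.6285*d - 6.1446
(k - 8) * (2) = 2*k - 16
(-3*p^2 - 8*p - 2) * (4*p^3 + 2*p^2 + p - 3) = -12*p^5 - 38*p^4 - 27*p^3 - 3*p^2 + 22*p + 6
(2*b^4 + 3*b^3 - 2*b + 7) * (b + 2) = 2*b^5 + 7*b^4 + 6*b^3 - 2*b^2 + 3*b + 14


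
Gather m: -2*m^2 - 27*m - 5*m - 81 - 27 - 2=-2*m^2 - 32*m - 110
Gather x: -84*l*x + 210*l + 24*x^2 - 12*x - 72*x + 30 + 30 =210*l + 24*x^2 + x*(-84*l - 84) + 60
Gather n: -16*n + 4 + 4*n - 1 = 3 - 12*n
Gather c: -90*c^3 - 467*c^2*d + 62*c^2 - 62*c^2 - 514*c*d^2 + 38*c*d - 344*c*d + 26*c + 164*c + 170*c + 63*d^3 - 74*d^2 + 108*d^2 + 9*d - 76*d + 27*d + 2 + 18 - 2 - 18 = -90*c^3 - 467*c^2*d + c*(-514*d^2 - 306*d + 360) + 63*d^3 + 34*d^2 - 40*d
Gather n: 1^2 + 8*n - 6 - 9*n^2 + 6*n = -9*n^2 + 14*n - 5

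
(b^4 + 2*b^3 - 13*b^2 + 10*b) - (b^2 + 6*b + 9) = b^4 + 2*b^3 - 14*b^2 + 4*b - 9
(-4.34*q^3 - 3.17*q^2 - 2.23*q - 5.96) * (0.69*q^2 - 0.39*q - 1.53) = -2.9946*q^5 - 0.494699999999999*q^4 + 6.3378*q^3 + 1.6074*q^2 + 5.7363*q + 9.1188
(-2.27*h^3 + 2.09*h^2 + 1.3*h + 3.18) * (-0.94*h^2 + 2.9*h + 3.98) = 2.1338*h^5 - 8.5476*h^4 - 4.1956*h^3 + 9.099*h^2 + 14.396*h + 12.6564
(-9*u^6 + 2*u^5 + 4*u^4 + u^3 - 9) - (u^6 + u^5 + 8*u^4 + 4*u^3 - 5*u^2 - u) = -10*u^6 + u^5 - 4*u^4 - 3*u^3 + 5*u^2 + u - 9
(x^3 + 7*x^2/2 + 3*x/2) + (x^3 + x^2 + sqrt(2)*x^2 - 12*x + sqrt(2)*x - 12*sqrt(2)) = 2*x^3 + sqrt(2)*x^2 + 9*x^2/2 - 21*x/2 + sqrt(2)*x - 12*sqrt(2)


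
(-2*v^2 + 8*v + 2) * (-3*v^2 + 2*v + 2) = 6*v^4 - 28*v^3 + 6*v^2 + 20*v + 4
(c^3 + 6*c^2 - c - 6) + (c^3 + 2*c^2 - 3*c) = 2*c^3 + 8*c^2 - 4*c - 6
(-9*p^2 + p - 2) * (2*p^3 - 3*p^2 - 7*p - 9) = -18*p^5 + 29*p^4 + 56*p^3 + 80*p^2 + 5*p + 18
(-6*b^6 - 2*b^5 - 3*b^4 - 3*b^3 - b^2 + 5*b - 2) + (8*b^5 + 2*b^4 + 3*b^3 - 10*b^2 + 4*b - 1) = -6*b^6 + 6*b^5 - b^4 - 11*b^2 + 9*b - 3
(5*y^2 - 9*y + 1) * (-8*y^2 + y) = -40*y^4 + 77*y^3 - 17*y^2 + y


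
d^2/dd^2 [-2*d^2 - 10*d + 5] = -4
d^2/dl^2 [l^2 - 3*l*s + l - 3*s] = 2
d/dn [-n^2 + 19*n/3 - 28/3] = 19/3 - 2*n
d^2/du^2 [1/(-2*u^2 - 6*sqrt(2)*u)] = (u*(u + 3*sqrt(2)) - (2*u + 3*sqrt(2))^2)/(u^3*(u + 3*sqrt(2))^3)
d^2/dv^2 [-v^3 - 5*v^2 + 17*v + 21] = -6*v - 10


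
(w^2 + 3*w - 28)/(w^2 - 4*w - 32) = (-w^2 - 3*w + 28)/(-w^2 + 4*w + 32)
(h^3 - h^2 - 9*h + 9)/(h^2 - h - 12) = (h^2 - 4*h + 3)/(h - 4)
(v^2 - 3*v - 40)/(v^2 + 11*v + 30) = (v - 8)/(v + 6)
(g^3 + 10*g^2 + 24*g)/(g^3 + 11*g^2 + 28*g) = (g + 6)/(g + 7)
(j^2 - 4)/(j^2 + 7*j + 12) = (j^2 - 4)/(j^2 + 7*j + 12)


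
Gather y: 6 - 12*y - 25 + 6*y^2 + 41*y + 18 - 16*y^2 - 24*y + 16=-10*y^2 + 5*y + 15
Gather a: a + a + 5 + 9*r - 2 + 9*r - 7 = 2*a + 18*r - 4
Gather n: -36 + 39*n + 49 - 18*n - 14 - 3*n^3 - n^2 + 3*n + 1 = -3*n^3 - n^2 + 24*n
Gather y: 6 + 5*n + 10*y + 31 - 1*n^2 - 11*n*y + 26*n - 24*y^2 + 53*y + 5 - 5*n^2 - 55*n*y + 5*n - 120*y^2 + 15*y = -6*n^2 + 36*n - 144*y^2 + y*(78 - 66*n) + 42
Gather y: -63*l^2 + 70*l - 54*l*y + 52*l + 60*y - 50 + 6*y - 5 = -63*l^2 + 122*l + y*(66 - 54*l) - 55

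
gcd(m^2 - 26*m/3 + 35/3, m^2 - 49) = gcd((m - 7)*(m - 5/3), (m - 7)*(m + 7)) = m - 7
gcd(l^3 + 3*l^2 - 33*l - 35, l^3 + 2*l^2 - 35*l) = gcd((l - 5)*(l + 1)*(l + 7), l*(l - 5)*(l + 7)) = l^2 + 2*l - 35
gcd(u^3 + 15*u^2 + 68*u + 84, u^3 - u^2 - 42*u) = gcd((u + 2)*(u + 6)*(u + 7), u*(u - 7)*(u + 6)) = u + 6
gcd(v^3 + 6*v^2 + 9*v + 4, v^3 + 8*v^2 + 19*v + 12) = v^2 + 5*v + 4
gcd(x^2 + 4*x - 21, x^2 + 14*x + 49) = x + 7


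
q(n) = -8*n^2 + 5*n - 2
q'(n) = 5 - 16*n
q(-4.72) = -203.83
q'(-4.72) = 80.52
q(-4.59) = -193.49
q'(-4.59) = 78.44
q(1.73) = -17.29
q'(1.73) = -22.68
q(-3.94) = -145.89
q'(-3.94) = 68.04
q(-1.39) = -24.41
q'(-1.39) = 27.24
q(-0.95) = -13.97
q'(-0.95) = 20.20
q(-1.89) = -40.03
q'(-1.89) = 35.24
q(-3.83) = -138.50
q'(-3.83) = 66.28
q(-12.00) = -1214.00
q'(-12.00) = 197.00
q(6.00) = -260.00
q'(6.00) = -91.00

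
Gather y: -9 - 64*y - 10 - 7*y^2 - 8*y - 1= -7*y^2 - 72*y - 20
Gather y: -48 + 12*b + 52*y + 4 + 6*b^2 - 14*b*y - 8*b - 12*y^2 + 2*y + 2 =6*b^2 + 4*b - 12*y^2 + y*(54 - 14*b) - 42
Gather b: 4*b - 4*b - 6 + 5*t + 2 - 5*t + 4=0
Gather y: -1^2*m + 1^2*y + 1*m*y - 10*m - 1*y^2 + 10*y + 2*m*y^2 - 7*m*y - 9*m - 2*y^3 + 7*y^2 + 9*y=-20*m - 2*y^3 + y^2*(2*m + 6) + y*(20 - 6*m)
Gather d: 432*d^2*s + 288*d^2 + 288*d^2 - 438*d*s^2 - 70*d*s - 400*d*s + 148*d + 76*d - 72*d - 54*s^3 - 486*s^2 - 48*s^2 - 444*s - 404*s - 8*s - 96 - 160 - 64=d^2*(432*s + 576) + d*(-438*s^2 - 470*s + 152) - 54*s^3 - 534*s^2 - 856*s - 320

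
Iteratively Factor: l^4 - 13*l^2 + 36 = (l + 3)*(l^3 - 3*l^2 - 4*l + 12) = (l - 3)*(l + 3)*(l^2 - 4) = (l - 3)*(l + 2)*(l + 3)*(l - 2)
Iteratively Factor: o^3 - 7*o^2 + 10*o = (o)*(o^2 - 7*o + 10) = o*(o - 2)*(o - 5)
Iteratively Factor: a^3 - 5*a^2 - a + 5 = (a - 5)*(a^2 - 1) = (a - 5)*(a + 1)*(a - 1)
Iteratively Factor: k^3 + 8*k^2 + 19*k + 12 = (k + 3)*(k^2 + 5*k + 4) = (k + 1)*(k + 3)*(k + 4)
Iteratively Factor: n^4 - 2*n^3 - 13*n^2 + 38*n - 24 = (n + 4)*(n^3 - 6*n^2 + 11*n - 6) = (n - 3)*(n + 4)*(n^2 - 3*n + 2) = (n - 3)*(n - 1)*(n + 4)*(n - 2)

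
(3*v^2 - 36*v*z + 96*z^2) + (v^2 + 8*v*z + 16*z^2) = 4*v^2 - 28*v*z + 112*z^2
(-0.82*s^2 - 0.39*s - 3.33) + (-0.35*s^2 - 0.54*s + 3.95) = -1.17*s^2 - 0.93*s + 0.62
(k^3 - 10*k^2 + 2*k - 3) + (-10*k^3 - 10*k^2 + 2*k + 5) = -9*k^3 - 20*k^2 + 4*k + 2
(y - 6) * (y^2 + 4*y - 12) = y^3 - 2*y^2 - 36*y + 72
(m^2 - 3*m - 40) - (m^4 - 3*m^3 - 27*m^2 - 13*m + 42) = -m^4 + 3*m^3 + 28*m^2 + 10*m - 82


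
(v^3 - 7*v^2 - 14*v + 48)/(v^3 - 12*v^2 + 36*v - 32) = (v + 3)/(v - 2)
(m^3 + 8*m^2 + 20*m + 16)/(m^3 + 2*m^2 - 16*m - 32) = (m + 2)/(m - 4)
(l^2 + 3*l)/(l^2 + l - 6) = l/(l - 2)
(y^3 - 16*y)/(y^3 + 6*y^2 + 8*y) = (y - 4)/(y + 2)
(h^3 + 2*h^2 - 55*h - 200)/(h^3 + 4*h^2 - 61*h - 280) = (h + 5)/(h + 7)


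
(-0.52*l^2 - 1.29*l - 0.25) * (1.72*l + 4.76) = -0.8944*l^3 - 4.694*l^2 - 6.5704*l - 1.19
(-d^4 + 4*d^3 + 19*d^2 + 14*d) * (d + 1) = -d^5 + 3*d^4 + 23*d^3 + 33*d^2 + 14*d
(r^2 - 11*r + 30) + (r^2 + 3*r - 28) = 2*r^2 - 8*r + 2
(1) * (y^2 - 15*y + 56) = y^2 - 15*y + 56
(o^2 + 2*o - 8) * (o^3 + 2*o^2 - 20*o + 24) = o^5 + 4*o^4 - 24*o^3 - 32*o^2 + 208*o - 192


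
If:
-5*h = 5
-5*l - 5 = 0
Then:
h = -1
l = -1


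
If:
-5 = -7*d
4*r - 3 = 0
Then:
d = 5/7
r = 3/4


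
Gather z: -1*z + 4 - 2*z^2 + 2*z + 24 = -2*z^2 + z + 28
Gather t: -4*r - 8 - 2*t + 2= -4*r - 2*t - 6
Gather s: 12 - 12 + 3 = 3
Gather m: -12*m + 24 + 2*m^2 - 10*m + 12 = 2*m^2 - 22*m + 36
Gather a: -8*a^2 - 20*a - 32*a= -8*a^2 - 52*a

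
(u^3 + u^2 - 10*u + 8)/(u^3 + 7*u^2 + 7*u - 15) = (u^2 + 2*u - 8)/(u^2 + 8*u + 15)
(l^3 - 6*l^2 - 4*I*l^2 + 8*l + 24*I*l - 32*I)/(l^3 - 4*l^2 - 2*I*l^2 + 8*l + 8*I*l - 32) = (l - 2)/(l + 2*I)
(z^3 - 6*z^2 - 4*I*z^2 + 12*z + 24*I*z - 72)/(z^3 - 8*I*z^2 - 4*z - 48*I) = (z - 6)/(z - 4*I)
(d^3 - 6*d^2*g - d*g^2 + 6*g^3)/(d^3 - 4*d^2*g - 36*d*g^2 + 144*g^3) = (d^2 - g^2)/(d^2 + 2*d*g - 24*g^2)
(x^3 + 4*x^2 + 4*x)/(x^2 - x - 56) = x*(x^2 + 4*x + 4)/(x^2 - x - 56)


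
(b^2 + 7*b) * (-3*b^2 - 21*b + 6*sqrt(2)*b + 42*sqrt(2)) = -3*b^4 - 42*b^3 + 6*sqrt(2)*b^3 - 147*b^2 + 84*sqrt(2)*b^2 + 294*sqrt(2)*b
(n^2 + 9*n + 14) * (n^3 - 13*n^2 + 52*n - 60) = n^5 - 4*n^4 - 51*n^3 + 226*n^2 + 188*n - 840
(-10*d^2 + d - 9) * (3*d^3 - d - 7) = -30*d^5 + 3*d^4 - 17*d^3 + 69*d^2 + 2*d + 63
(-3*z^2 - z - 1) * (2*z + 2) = -6*z^3 - 8*z^2 - 4*z - 2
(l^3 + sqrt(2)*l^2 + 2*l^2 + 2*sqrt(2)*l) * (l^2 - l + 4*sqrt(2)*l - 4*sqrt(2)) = l^5 + l^4 + 5*sqrt(2)*l^4 + 6*l^3 + 5*sqrt(2)*l^3 - 10*sqrt(2)*l^2 + 8*l^2 - 16*l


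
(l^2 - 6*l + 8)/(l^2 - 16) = (l - 2)/(l + 4)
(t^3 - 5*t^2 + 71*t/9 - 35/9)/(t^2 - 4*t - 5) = (-9*t^3 + 45*t^2 - 71*t + 35)/(9*(-t^2 + 4*t + 5))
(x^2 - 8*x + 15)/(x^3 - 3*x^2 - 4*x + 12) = (x - 5)/(x^2 - 4)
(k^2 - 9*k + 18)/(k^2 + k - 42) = (k - 3)/(k + 7)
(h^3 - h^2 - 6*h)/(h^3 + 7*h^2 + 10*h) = (h - 3)/(h + 5)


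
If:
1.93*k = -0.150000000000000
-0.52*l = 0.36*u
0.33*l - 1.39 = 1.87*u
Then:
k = -0.08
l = 0.46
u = -0.66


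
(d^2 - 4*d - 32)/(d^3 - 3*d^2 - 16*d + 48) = (d - 8)/(d^2 - 7*d + 12)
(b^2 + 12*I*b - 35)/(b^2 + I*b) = (b^2 + 12*I*b - 35)/(b*(b + I))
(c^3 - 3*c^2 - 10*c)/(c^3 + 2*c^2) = (c - 5)/c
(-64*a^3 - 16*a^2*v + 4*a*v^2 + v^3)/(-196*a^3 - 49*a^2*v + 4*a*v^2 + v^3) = (-16*a^2 + v^2)/(-49*a^2 + v^2)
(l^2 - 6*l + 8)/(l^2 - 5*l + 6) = (l - 4)/(l - 3)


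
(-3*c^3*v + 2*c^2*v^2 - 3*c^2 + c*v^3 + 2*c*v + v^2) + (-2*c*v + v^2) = -3*c^3*v + 2*c^2*v^2 - 3*c^2 + c*v^3 + 2*v^2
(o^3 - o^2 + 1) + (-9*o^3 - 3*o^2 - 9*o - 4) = -8*o^3 - 4*o^2 - 9*o - 3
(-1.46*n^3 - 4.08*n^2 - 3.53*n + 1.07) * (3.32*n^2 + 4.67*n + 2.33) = -4.8472*n^5 - 20.3638*n^4 - 34.175*n^3 - 22.4391*n^2 - 3.228*n + 2.4931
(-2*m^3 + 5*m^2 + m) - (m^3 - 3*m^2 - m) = -3*m^3 + 8*m^2 + 2*m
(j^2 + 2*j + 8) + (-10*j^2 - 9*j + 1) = -9*j^2 - 7*j + 9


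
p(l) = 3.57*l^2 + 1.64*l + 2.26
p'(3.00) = 23.06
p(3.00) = 39.31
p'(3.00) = 23.06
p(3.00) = 39.31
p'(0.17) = 2.85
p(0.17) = 2.64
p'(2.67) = 20.70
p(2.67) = 32.09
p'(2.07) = 16.42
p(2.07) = 20.95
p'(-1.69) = -10.43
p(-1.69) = 9.68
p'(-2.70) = -17.64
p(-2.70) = 23.86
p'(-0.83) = -4.29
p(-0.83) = 3.36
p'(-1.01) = -5.57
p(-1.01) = 4.25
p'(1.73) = 13.99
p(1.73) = 15.78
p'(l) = 7.14*l + 1.64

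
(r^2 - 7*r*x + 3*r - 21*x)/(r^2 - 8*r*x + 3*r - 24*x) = (-r + 7*x)/(-r + 8*x)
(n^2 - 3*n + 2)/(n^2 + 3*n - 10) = (n - 1)/(n + 5)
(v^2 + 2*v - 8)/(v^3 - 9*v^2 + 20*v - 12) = (v + 4)/(v^2 - 7*v + 6)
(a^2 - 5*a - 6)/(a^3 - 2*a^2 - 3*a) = (a - 6)/(a*(a - 3))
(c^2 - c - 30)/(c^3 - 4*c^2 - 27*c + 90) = 1/(c - 3)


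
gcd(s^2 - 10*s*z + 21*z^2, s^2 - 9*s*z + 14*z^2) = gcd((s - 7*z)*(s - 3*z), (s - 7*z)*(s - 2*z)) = -s + 7*z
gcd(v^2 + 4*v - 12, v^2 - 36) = v + 6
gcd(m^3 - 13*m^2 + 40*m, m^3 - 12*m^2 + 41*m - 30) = m - 5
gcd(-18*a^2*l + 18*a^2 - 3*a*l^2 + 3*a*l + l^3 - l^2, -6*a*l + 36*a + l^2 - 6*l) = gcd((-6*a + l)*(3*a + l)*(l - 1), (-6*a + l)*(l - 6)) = 6*a - l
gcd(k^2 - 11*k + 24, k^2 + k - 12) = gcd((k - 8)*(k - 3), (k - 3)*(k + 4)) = k - 3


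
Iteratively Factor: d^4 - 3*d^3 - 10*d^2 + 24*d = (d - 2)*(d^3 - d^2 - 12*d) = (d - 2)*(d + 3)*(d^2 - 4*d) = (d - 4)*(d - 2)*(d + 3)*(d)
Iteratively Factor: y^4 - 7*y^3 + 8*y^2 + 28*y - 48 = (y - 3)*(y^3 - 4*y^2 - 4*y + 16) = (y - 4)*(y - 3)*(y^2 - 4) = (y - 4)*(y - 3)*(y - 2)*(y + 2)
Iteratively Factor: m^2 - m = (m)*(m - 1)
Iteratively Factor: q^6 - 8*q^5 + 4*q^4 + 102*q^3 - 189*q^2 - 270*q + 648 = (q + 2)*(q^5 - 10*q^4 + 24*q^3 + 54*q^2 - 297*q + 324) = (q - 4)*(q + 2)*(q^4 - 6*q^3 + 54*q - 81) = (q - 4)*(q - 3)*(q + 2)*(q^3 - 3*q^2 - 9*q + 27) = (q - 4)*(q - 3)*(q + 2)*(q + 3)*(q^2 - 6*q + 9) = (q - 4)*(q - 3)^2*(q + 2)*(q + 3)*(q - 3)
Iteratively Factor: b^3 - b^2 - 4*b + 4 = (b + 2)*(b^2 - 3*b + 2) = (b - 2)*(b + 2)*(b - 1)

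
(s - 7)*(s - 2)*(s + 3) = s^3 - 6*s^2 - 13*s + 42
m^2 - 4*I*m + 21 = (m - 7*I)*(m + 3*I)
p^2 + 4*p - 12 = (p - 2)*(p + 6)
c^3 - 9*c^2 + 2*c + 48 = (c - 8)*(c - 3)*(c + 2)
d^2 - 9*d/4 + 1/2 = (d - 2)*(d - 1/4)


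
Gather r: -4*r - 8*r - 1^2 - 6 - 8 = -12*r - 15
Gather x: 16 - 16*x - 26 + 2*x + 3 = -14*x - 7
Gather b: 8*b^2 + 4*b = 8*b^2 + 4*b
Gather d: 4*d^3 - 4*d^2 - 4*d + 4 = 4*d^3 - 4*d^2 - 4*d + 4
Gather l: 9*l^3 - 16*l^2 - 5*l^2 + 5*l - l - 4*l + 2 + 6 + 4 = 9*l^3 - 21*l^2 + 12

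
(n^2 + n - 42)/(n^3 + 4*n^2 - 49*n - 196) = (n - 6)/(n^2 - 3*n - 28)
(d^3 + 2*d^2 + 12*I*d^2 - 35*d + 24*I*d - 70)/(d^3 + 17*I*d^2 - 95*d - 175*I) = (d + 2)/(d + 5*I)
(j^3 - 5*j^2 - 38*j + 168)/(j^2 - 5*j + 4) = (j^2 - j - 42)/(j - 1)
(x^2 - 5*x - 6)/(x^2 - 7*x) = (x^2 - 5*x - 6)/(x*(x - 7))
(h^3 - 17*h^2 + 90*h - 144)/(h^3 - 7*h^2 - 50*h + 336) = (h - 3)/(h + 7)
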